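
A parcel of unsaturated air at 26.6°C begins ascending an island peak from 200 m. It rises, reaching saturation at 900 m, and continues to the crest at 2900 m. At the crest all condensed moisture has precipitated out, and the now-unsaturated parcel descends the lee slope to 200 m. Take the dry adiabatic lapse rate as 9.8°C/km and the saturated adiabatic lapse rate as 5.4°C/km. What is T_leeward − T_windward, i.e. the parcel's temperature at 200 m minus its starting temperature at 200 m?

200–900 m, dry: Δz = 0.7 km ⇒ ΔT = -6.86°C; T = 19.74°C
900–2900 m, saturated: Δz = 2 km ⇒ ΔT = -10.8°C; T = 8.94°C
2900–200 m, dry descent: Δz = 2.7 km ⇒ ΔT = +26.46°C; T = 35.4°C
Net change vs windward start: 35.4 − 26.6 = +8.8°C

+8.8°C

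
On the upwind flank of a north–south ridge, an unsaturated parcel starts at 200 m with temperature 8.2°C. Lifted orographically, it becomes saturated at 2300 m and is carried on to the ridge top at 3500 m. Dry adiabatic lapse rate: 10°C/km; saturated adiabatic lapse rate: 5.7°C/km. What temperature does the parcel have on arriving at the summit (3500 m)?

-19.64°C

Dry to 2300 m: -10 × 2.1 km = -21°C, so T = -12.8°C.
Saturated to 3500 m: -5.7 × 1.2 km = -6.84°C, so T = -19.64°C.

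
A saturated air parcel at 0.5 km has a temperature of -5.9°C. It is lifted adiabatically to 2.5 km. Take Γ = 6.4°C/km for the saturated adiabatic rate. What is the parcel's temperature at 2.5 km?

-18.7°C

Saturated adiabatic to 2500 m: -6.4 × 2 km = -12.8°C, so T = -18.7°C.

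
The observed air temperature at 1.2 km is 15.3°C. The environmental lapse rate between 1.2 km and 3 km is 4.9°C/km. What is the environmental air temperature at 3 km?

6.48°C

From 1200 m to 3000 m (environmental): cools by 4.9 × 1.8 = 8.82°C, giving 6.48°C.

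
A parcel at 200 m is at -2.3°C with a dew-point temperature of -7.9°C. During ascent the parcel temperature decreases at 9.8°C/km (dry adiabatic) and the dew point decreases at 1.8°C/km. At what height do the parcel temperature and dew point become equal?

T and T_d converge at 9.8 − 1.8 = 8°C per km
Height above start = (-2.3 − (-7.9)) / 8 = 0.7 km
LCL altitude = 200 m + 700 m = 900 m

900 m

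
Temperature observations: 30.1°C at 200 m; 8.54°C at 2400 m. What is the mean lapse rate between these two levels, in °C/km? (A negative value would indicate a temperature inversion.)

Γ = −ΔT/Δz = (30.1 − 8.54) / (2400 − 200) m
  = 21.56°C / 2.2 km = 9.8°C/km

9.8°C/km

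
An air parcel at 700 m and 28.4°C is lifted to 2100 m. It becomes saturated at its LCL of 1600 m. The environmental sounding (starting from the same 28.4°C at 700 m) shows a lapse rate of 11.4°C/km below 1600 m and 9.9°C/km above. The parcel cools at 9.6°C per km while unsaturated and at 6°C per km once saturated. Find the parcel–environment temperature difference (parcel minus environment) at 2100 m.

Parcel:
  700–1600 m, dry: Δz = 0.9 km ⇒ ΔT = -8.64°C; T = 19.76°C
  1600–2100 m, saturated: Δz = 0.5 km ⇒ ΔT = -3°C; T = 16.76°C
Environment:
  700–1600 m, environment, lower layer: Δz = 0.9 km ⇒ ΔT = -10.26°C; T = 18.14°C
  1600–2100 m, environment, upper layer: Δz = 0.5 km ⇒ ΔT = -4.95°C; T = 13.19°C
T_parcel − T_env = 16.76 − 13.19 = +3.57°C

+3.57°C (parcel warmer than environment)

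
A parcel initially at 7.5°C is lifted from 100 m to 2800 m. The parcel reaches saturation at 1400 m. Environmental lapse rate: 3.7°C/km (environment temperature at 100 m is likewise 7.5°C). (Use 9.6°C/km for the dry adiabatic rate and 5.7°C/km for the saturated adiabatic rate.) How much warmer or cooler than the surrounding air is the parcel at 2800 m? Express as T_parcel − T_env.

Parcel:
  100–1400 m, dry: Δz = 1.3 km ⇒ ΔT = -12.48°C; T = -4.98°C
  1400–2800 m, saturated: Δz = 1.4 km ⇒ ΔT = -7.98°C; T = -12.96°C
Environment:
  100–2800 m, environment: Δz = 2.7 km ⇒ ΔT = -9.99°C; T = -2.49°C
T_parcel − T_env = -12.96 − (-2.49) = -10.47°C

-10.47°C (parcel cooler than environment)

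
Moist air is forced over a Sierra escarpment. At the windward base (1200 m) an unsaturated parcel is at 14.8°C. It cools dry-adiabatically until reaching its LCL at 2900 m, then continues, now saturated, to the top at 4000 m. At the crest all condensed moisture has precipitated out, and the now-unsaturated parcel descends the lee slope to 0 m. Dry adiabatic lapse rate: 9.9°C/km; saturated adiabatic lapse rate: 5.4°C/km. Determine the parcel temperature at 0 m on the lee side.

1200–2900 m, dry: Δz = 1.7 km ⇒ ΔT = -16.83°C; T = -2.03°C
2900–4000 m, saturated: Δz = 1.1 km ⇒ ΔT = -5.94°C; T = -7.97°C
4000–0 m, dry descent: Δz = 4 km ⇒ ΔT = +39.6°C; T = 31.63°C

31.63°C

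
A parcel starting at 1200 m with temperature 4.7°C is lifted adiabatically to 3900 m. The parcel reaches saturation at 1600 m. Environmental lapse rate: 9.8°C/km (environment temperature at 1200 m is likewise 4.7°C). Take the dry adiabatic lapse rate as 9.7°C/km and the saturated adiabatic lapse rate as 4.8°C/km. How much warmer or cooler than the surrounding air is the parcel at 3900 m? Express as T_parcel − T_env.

+11.54°C (parcel warmer than environment)

Parcel:
  Dry to 1600 m: -9.7 × 0.4 km = -3.88°C, so T = 0.82°C.
  Saturated to 3900 m: -4.8 × 2.3 km = -11.04°C, so T = -10.22°C.
Environment:
  Environment to 3900 m: -9.8 × 2.7 km = -26.46°C, so T = -21.76°C.
T_parcel − T_env = -10.22 − (-21.76) = +11.54°C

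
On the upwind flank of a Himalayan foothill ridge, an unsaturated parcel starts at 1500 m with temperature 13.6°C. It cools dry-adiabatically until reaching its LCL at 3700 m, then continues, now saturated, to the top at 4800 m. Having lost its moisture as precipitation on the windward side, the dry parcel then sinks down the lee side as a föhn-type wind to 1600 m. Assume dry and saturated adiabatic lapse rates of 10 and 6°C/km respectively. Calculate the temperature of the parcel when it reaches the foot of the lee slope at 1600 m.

1500–3700 m, dry: Δz = 2.2 km ⇒ ΔT = -22°C; T = -8.4°C
3700–4800 m, saturated: Δz = 1.1 km ⇒ ΔT = -6.6°C; T = -15°C
4800–1600 m, dry descent: Δz = 3.2 km ⇒ ΔT = +32°C; T = 17°C

17°C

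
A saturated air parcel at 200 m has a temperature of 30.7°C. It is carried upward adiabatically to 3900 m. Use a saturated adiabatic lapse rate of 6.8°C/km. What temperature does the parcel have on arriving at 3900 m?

5.54°C

200 → 3900 m (saturated adiabatic, 6.8°C/km): ΔT = -6.8 × 3.7 = -25.16°C → T = 5.54°C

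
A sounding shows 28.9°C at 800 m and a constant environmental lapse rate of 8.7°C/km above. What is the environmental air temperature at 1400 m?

23.68°C

From 800 m to 1400 m (environmental): cools by 8.7 × 0.6 = 5.22°C, giving 23.68°C.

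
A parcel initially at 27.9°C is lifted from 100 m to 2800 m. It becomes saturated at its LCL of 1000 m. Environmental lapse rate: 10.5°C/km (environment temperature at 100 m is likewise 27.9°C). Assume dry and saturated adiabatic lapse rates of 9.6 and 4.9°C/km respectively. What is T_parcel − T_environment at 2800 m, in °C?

Parcel:
  From 100 m to 1000 m (dry): cools by 9.6 × 0.9 = 8.64°C, giving 19.26°C.
  From 1000 m to 2800 m (saturated): cools by 4.9 × 1.8 = 8.82°C, giving 10.44°C.
Environment:
  From 100 m to 2800 m (environment): cools by 10.5 × 2.7 = 28.35°C, giving -0.45°C.
T_parcel − T_env = 10.44 − (-0.45) = +10.89°C

+10.89°C (parcel warmer than environment)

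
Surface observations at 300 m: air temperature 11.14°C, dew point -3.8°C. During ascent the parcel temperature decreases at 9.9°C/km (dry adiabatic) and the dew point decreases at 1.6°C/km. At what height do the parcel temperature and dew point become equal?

T and T_d converge at 9.9 − 1.6 = 8.3°C per km
Height above start = (11.14 − (-3.8)) / 8.3 = 1.8 km
LCL altitude = 300 m + 1800 m = 2100 m

2100 m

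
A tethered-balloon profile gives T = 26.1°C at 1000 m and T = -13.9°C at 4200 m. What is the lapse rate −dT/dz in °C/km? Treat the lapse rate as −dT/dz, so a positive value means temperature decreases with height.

12.5°C/km

Γ = −ΔT/Δz = (26.1 − (-13.9)) / (4200 − 1000) m
  = 40°C / 3.2 km = 12.5°C/km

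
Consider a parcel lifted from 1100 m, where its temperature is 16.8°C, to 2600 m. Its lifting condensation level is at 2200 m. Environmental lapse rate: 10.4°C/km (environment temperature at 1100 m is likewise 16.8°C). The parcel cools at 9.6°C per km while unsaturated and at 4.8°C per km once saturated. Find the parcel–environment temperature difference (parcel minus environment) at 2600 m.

Parcel:
  1100 → 2200 m (dry, 9.6°C/km): ΔT = -9.6 × 1.1 = -10.56°C → T = 6.24°C
  2200 → 2600 m (saturated, 4.8°C/km): ΔT = -4.8 × 0.4 = -1.92°C → T = 4.32°C
Environment:
  1100 → 2600 m (environment, 10.4°C/km): ΔT = -10.4 × 1.5 = -15.6°C → T = 1.2°C
T_parcel − T_env = 4.32 − 1.2 = +3.12°C

+3.12°C (parcel warmer than environment)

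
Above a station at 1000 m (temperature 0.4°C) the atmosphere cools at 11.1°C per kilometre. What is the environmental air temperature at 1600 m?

-6.26°C

1000–1600 m, environmental: Δz = 0.6 km ⇒ ΔT = -6.66°C; T = -6.26°C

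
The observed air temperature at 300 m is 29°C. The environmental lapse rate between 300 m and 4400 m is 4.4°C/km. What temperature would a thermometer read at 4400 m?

Environmental to 4400 m: -4.4 × 4.1 km = -18.04°C, so T = 10.96°C.

10.96°C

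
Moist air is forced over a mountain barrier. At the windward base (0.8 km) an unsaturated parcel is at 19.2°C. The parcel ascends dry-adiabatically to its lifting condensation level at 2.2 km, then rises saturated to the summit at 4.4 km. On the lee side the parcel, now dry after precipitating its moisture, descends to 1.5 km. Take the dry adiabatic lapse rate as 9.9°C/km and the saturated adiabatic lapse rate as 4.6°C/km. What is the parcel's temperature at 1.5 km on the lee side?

800 → 2200 m (dry, 9.9°C/km): ΔT = -9.9 × 1.4 = -13.86°C → T = 5.34°C
2200 → 4400 m (saturated, 4.6°C/km): ΔT = -4.6 × 2.2 = -10.12°C → T = -4.78°C
4400 → 1500 m (dry descent, 9.9°C/km): ΔT = +9.9 × 2.9 = +28.71°C → T = 23.93°C

23.93°C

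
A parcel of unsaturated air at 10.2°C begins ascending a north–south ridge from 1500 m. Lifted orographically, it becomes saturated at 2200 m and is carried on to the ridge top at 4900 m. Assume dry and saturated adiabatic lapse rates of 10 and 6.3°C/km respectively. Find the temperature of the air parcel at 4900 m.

Dry to 2200 m: -10 × 0.7 km = -7°C, so T = 3.2°C.
Saturated to 4900 m: -6.3 × 2.7 km = -17.01°C, so T = -13.81°C.

-13.81°C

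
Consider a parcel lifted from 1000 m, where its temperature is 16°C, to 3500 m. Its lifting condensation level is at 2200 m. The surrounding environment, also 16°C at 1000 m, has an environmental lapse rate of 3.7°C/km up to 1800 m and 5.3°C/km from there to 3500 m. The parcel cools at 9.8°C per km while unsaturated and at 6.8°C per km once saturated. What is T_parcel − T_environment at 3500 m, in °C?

-8.63°C (parcel cooler than environment)

Parcel:
  Dry to 2200 m: -9.8 × 1.2 km = -11.76°C, so T = 4.24°C.
  Saturated to 3500 m: -6.8 × 1.3 km = -8.84°C, so T = -4.6°C.
Environment:
  Environment, lower layer to 1800 m: -3.7 × 0.8 km = -2.96°C, so T = 13.04°C.
  Environment, upper layer to 3500 m: -5.3 × 1.7 km = -9.01°C, so T = 4.03°C.
T_parcel − T_env = -4.6 − 4.03 = -8.63°C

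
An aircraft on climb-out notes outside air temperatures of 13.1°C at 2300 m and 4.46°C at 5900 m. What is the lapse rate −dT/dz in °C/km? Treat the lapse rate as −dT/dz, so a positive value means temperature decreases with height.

2.4°C/km

Γ = −ΔT/Δz = (13.1 − 4.46) / (5900 − 2300) m
  = 8.64°C / 3.6 km = 2.4°C/km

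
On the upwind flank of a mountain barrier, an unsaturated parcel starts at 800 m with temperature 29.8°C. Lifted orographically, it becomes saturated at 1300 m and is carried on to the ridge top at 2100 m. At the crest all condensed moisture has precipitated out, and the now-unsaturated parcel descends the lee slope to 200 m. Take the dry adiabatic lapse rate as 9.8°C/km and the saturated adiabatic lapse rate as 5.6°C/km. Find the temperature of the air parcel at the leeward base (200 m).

39.04°C

800 → 1300 m (dry, 9.8°C/km): ΔT = -9.8 × 0.5 = -4.9°C → T = 24.9°C
1300 → 2100 m (saturated, 5.6°C/km): ΔT = -5.6 × 0.8 = -4.48°C → T = 20.42°C
2100 → 200 m (dry descent, 9.8°C/km): ΔT = +9.8 × 1.9 = +18.62°C → T = 39.04°C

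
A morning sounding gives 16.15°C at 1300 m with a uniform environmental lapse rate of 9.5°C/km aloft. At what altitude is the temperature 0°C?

3000 m

Height above start = (16.15 − 0) / 9.5 = 1.7 km
Altitude = 1300 m + 1700 m = 3000 m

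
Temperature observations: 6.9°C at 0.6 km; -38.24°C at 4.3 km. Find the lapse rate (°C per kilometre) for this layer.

12.2°C/km

Γ = −ΔT/Δz = (6.9 − (-38.24)) / (4300 − 600) m
  = 45.14°C / 3.7 km = 12.2°C/km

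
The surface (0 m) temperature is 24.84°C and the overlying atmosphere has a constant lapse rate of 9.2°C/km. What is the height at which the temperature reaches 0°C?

2700 m

Height above start = (24.84 − 0) / 9.2 = 2.7 km
Altitude = 0 m + 2700 m = 2700 m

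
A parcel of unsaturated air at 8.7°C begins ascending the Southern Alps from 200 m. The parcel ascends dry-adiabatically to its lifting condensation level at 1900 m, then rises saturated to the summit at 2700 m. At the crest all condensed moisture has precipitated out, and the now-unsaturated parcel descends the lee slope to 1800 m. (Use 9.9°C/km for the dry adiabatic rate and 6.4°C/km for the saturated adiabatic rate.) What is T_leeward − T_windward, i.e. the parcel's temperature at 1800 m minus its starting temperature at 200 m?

-13.04°C

From 200 m to 1900 m (dry): cools by 9.9 × 1.7 = 16.83°C, giving -8.13°C.
From 1900 m to 2700 m (saturated): cools by 6.4 × 0.8 = 5.12°C, giving -13.25°C.
From 2700 m to 1800 m (dry descent): warms by 9.9 × 0.9 = 8.91°C, giving -4.34°C.
Net change vs windward start: -4.34 − 8.7 = -13.04°C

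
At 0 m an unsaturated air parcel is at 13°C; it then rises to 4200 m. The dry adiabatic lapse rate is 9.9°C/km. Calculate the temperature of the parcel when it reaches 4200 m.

From 0 m to 4200 m (dry adiabatic): cools by 9.9 × 4.2 = 41.58°C, giving -28.58°C.

-28.58°C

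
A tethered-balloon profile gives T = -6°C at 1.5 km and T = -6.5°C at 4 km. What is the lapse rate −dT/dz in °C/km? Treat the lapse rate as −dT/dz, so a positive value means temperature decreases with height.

Γ = −ΔT/Δz = (-6 − (-6.5)) / (4000 − 1500) m
  = 0.5°C / 2.5 km = 0.2°C/km

0.2°C/km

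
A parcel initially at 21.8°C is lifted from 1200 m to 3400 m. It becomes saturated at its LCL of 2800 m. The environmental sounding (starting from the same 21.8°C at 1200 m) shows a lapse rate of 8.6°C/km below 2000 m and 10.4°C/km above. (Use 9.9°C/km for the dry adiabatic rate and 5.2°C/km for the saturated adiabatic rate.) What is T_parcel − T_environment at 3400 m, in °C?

Parcel:
  1200–2800 m, dry: Δz = 1.6 km ⇒ ΔT = -15.84°C; T = 5.96°C
  2800–3400 m, saturated: Δz = 0.6 km ⇒ ΔT = -3.12°C; T = 2.84°C
Environment:
  1200–2000 m, environment, lower layer: Δz = 0.8 km ⇒ ΔT = -6.88°C; T = 14.92°C
  2000–3400 m, environment, upper layer: Δz = 1.4 km ⇒ ΔT = -14.56°C; T = 0.36°C
T_parcel − T_env = 2.84 − 0.36 = +2.48°C

+2.48°C (parcel warmer than environment)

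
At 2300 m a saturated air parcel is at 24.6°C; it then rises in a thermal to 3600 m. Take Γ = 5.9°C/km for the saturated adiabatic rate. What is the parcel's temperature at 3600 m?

2300–3600 m, saturated adiabatic: Δz = 1.3 km ⇒ ΔT = -7.67°C; T = 16.93°C

16.93°C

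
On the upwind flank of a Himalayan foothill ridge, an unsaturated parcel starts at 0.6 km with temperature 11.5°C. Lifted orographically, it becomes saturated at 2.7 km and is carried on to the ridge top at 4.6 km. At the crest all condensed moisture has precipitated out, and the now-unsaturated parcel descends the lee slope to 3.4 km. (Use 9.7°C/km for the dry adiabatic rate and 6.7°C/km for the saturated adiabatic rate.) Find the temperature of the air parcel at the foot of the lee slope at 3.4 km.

From 600 m to 2700 m (dry): cools by 9.7 × 2.1 = 20.37°C, giving -8.87°C.
From 2700 m to 4600 m (saturated): cools by 6.7 × 1.9 = 12.73°C, giving -21.6°C.
From 4600 m to 3400 m (dry descent): warms by 9.7 × 1.2 = 11.64°C, giving -9.96°C.

-9.96°C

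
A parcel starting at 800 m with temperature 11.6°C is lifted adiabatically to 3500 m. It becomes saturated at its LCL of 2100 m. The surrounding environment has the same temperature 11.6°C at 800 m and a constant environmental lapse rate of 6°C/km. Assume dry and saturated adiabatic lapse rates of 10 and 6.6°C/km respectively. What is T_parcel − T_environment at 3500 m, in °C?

Parcel:
  Dry to 2100 m: -10 × 1.3 km = -13°C, so T = -1.4°C.
  Saturated to 3500 m: -6.6 × 1.4 km = -9.24°C, so T = -10.64°C.
Environment:
  Environment to 3500 m: -6 × 2.7 km = -16.2°C, so T = -4.6°C.
T_parcel − T_env = -10.64 − (-4.6) = -6.04°C

-6.04°C (parcel cooler than environment)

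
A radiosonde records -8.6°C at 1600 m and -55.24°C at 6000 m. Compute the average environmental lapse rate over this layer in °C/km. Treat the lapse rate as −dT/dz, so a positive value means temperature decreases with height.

10.6°C/km

Γ = −ΔT/Δz = (-8.6 − (-55.24)) / (6000 − 1600) m
  = 46.64°C / 4.4 km = 10.6°C/km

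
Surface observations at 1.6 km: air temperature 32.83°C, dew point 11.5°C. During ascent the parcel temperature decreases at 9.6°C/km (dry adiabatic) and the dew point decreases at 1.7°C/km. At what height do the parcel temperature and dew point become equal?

T and T_d converge at 9.6 − 1.7 = 7.9°C per km
Height above start = (32.83 − 11.5) / 7.9 = 2.7 km
LCL altitude = 1600 m + 2700 m = 4300 m

4.3 km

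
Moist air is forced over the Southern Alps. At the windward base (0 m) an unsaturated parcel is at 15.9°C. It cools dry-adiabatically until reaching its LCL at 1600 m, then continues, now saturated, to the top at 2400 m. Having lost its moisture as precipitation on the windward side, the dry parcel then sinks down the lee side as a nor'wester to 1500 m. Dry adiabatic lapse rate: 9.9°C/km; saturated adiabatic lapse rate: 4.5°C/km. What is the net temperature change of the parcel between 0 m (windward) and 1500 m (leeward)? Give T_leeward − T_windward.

-10.53°C

Dry to 1600 m: -9.9 × 1.6 km = -15.84°C, so T = 0.06°C.
Saturated to 2400 m: -4.5 × 0.8 km = -3.6°C, so T = -3.54°C.
Dry descent to 1500 m: +9.9 × 0.9 km = +8.91°C, so T = 5.37°C.
Net change vs windward start: 5.37 − 15.9 = -10.53°C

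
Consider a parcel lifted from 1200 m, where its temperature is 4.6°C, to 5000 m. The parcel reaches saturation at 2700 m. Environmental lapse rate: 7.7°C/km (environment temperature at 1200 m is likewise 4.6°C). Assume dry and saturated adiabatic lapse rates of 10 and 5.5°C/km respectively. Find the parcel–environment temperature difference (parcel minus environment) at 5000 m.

Parcel:
  From 1200 m to 2700 m (dry): cools by 10 × 1.5 = 15°C, giving -10.4°C.
  From 2700 m to 5000 m (saturated): cools by 5.5 × 2.3 = 12.65°C, giving -23.05°C.
Environment:
  From 1200 m to 5000 m (environment): cools by 7.7 × 3.8 = 29.26°C, giving -24.66°C.
T_parcel − T_env = -23.05 − (-24.66) = +1.61°C

+1.61°C (parcel warmer than environment)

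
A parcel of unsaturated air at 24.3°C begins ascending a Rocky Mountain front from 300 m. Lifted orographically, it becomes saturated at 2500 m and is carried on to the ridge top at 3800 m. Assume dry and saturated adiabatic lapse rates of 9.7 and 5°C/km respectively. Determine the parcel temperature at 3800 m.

-3.54°C

300 → 2500 m (dry, 9.7°C/km): ΔT = -9.7 × 2.2 = -21.34°C → T = 2.96°C
2500 → 3800 m (saturated, 5°C/km): ΔT = -5 × 1.3 = -6.5°C → T = -3.54°C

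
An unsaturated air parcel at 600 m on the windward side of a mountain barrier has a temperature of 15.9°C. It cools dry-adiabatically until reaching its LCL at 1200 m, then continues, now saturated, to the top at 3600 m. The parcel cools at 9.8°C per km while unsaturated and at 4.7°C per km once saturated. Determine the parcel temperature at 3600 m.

-1.26°C

Dry to 1200 m: -9.8 × 0.6 km = -5.88°C, so T = 10.02°C.
Saturated to 3600 m: -4.7 × 2.4 km = -11.28°C, so T = -1.26°C.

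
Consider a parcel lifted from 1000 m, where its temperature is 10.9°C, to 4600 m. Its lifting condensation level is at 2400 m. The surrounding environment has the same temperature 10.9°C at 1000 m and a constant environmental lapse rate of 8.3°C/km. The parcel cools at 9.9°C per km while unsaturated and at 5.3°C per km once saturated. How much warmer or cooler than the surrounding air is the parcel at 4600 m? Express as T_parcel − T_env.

+4.36°C (parcel warmer than environment)

Parcel:
  1000 → 2400 m (dry, 9.9°C/km): ΔT = -9.9 × 1.4 = -13.86°C → T = -2.96°C
  2400 → 4600 m (saturated, 5.3°C/km): ΔT = -5.3 × 2.2 = -11.66°C → T = -14.62°C
Environment:
  1000 → 4600 m (environment, 8.3°C/km): ΔT = -8.3 × 3.6 = -29.88°C → T = -18.98°C
T_parcel − T_env = -14.62 − (-18.98) = +4.36°C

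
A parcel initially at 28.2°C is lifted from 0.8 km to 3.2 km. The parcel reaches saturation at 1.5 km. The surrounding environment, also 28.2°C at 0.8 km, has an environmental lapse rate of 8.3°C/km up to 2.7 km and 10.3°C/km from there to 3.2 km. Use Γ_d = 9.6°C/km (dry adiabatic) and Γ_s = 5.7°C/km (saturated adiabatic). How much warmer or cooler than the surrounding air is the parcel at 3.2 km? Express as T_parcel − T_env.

Parcel:
  800–1500 m, dry: Δz = 0.7 km ⇒ ΔT = -6.72°C; T = 21.48°C
  1500–3200 m, saturated: Δz = 1.7 km ⇒ ΔT = -9.69°C; T = 11.79°C
Environment:
  800–2700 m, environment, lower layer: Δz = 1.9 km ⇒ ΔT = -15.77°C; T = 12.43°C
  2700–3200 m, environment, upper layer: Δz = 0.5 km ⇒ ΔT = -5.15°C; T = 7.28°C
T_parcel − T_env = 11.79 − 7.28 = +4.51°C

+4.51°C (parcel warmer than environment)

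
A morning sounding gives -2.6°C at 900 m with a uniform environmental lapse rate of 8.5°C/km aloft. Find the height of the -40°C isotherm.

Height above start = (-2.6 − (-40)) / 8.5 = 4.4 km
Altitude = 900 m + 4400 m = 5300 m

5300 m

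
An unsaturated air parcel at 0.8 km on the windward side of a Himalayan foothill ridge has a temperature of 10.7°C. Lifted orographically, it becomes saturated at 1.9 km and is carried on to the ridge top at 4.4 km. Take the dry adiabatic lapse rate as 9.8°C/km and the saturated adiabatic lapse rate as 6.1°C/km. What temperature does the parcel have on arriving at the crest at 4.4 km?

-15.33°C

800–1900 m, dry: Δz = 1.1 km ⇒ ΔT = -10.78°C; T = -0.08°C
1900–4400 m, saturated: Δz = 2.5 km ⇒ ΔT = -15.25°C; T = -15.33°C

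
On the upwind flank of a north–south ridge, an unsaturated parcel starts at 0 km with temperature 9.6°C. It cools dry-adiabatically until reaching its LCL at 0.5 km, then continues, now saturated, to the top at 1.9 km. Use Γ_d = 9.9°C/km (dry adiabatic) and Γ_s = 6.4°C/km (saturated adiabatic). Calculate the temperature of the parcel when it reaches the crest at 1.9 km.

Dry to 500 m: -9.9 × 0.5 km = -4.95°C, so T = 4.65°C.
Saturated to 1900 m: -6.4 × 1.4 km = -8.96°C, so T = -4.31°C.

-4.31°C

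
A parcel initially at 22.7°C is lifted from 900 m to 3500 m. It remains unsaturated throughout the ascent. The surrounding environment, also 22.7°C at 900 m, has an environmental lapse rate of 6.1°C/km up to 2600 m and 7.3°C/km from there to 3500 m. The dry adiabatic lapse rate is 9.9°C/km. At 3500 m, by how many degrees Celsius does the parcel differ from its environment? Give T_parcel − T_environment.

-8.8°C (parcel cooler than environment)

Parcel:
  Dry to 3500 m: -9.9 × 2.6 km = -25.74°C, so T = -3.04°C.
Environment:
  Environment, lower layer to 2600 m: -6.1 × 1.7 km = -10.37°C, so T = 12.33°C.
  Environment, upper layer to 3500 m: -7.3 × 0.9 km = -6.57°C, so T = 5.76°C.
T_parcel − T_env = -3.04 − 5.76 = -8.8°C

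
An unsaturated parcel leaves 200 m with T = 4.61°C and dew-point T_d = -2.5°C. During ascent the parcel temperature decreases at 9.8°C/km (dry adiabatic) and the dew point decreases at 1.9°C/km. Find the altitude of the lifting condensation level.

T and T_d converge at 9.8 − 1.9 = 7.9°C per km
Height above start = (4.61 − (-2.5)) / 7.9 = 0.9 km
LCL altitude = 200 m + 900 m = 1100 m

1100 m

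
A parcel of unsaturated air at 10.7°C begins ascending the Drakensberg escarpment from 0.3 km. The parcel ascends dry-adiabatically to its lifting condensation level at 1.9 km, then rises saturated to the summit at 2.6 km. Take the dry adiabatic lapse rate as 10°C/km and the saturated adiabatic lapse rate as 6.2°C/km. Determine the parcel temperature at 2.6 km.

Dry to 1900 m: -10 × 1.6 km = -16°C, so T = -5.3°C.
Saturated to 2600 m: -6.2 × 0.7 km = -4.34°C, so T = -9.64°C.

-9.64°C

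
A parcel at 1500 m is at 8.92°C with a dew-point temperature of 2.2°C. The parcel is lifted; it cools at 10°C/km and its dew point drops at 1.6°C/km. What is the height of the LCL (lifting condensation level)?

T and T_d converge at 10 − 1.6 = 8.4°C per km
Height above start = (8.92 − 2.2) / 8.4 = 0.8 km
LCL altitude = 1500 m + 800 m = 2300 m

2300 m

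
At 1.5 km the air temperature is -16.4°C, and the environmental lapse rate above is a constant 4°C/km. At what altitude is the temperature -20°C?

Height above start = (-16.4 − (-20)) / 4 = 0.9 km
Altitude = 1500 m + 900 m = 2400 m

2.4 km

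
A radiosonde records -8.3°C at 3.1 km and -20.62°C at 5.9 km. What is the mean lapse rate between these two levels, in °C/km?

Γ = −ΔT/Δz = (-8.3 − (-20.62)) / (5900 − 3100) m
  = 12.32°C / 2.8 km = 4.4°C/km

4.4°C/km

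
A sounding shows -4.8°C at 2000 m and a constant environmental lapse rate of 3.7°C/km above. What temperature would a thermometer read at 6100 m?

From 2000 m to 6100 m (environmental): cools by 3.7 × 4.1 = 15.17°C, giving -19.97°C.

-19.97°C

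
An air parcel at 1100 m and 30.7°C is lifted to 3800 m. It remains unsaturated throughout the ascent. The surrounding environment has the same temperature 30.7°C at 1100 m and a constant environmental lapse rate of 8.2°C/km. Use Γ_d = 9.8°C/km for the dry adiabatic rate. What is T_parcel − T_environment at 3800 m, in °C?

-4.32°C (parcel cooler than environment)

Parcel:
  1100–3800 m, dry: Δz = 2.7 km ⇒ ΔT = -26.46°C; T = 4.24°C
Environment:
  1100–3800 m, environment: Δz = 2.7 km ⇒ ΔT = -22.14°C; T = 8.56°C
T_parcel − T_env = 4.24 − 8.56 = -4.32°C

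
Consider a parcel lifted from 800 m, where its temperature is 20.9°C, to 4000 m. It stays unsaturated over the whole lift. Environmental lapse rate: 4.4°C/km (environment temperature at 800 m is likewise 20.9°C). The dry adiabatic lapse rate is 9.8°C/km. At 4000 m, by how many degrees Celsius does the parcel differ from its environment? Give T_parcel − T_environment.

Parcel:
  800 → 4000 m (dry, 9.8°C/km): ΔT = -9.8 × 3.2 = -31.36°C → T = -10.46°C
Environment:
  800 → 4000 m (environment, 4.4°C/km): ΔT = -4.4 × 3.2 = -14.08°C → T = 6.82°C
T_parcel − T_env = -10.46 − 6.82 = -17.28°C

-17.28°C (parcel cooler than environment)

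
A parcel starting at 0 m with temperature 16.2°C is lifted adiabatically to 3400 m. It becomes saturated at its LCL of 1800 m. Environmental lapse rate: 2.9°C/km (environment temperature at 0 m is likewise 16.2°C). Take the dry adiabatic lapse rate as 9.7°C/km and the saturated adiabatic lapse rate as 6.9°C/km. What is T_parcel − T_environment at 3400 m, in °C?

Parcel:
  Dry to 1800 m: -9.7 × 1.8 km = -17.46°C, so T = -1.26°C.
  Saturated to 3400 m: -6.9 × 1.6 km = -11.04°C, so T = -12.3°C.
Environment:
  Environment to 3400 m: -2.9 × 3.4 km = -9.86°C, so T = 6.34°C.
T_parcel − T_env = -12.3 − 6.34 = -18.64°C

-18.64°C (parcel cooler than environment)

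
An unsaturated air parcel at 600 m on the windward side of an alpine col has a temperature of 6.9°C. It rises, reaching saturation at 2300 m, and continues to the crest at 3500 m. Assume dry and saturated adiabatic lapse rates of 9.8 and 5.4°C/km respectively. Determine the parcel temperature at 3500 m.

Dry to 2300 m: -9.8 × 1.7 km = -16.66°C, so T = -9.76°C.
Saturated to 3500 m: -5.4 × 1.2 km = -6.48°C, so T = -16.24°C.

-16.24°C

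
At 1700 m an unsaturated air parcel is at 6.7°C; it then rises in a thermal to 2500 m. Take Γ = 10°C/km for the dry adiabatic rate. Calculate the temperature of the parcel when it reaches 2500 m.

-1.3°C

From 1700 m to 2500 m (dry adiabatic): cools by 10 × 0.8 = 8°C, giving -1.3°C.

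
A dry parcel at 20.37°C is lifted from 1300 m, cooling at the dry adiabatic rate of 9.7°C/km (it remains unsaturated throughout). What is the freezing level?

3400 m

Height above start = (20.37 − 0) / 9.7 = 2.1 km
Altitude = 1300 m + 2100 m = 3400 m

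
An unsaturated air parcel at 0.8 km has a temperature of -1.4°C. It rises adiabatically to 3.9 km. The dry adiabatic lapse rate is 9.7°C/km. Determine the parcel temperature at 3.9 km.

-31.47°C

From 800 m to 3900 m (dry adiabatic): cools by 9.7 × 3.1 = 30.07°C, giving -31.47°C.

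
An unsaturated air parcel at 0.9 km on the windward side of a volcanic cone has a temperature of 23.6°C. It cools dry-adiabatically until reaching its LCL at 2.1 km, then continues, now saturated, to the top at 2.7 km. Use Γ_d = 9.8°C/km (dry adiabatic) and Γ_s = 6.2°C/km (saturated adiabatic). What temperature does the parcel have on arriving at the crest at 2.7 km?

900–2100 m, dry: Δz = 1.2 km ⇒ ΔT = -11.76°C; T = 11.84°C
2100–2700 m, saturated: Δz = 0.6 km ⇒ ΔT = -3.72°C; T = 8.12°C

8.12°C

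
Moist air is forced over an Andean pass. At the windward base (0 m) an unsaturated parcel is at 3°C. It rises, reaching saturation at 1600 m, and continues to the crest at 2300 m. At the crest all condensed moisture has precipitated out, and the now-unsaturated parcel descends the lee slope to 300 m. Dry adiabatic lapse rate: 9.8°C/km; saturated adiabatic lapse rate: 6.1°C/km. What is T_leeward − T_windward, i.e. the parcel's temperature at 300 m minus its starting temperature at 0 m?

-0.35°C

0 → 1600 m (dry, 9.8°C/km): ΔT = -9.8 × 1.6 = -15.68°C → T = -12.68°C
1600 → 2300 m (saturated, 6.1°C/km): ΔT = -6.1 × 0.7 = -4.27°C → T = -16.95°C
2300 → 300 m (dry descent, 9.8°C/km): ΔT = +9.8 × 2 = +19.6°C → T = 2.65°C
Net change vs windward start: 2.65 − 3 = -0.35°C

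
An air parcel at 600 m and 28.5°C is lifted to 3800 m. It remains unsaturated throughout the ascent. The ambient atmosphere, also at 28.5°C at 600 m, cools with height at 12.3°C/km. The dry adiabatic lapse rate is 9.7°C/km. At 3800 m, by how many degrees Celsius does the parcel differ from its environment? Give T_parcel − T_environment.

+8.32°C (parcel warmer than environment)

Parcel:
  600–3800 m, dry: Δz = 3.2 km ⇒ ΔT = -31.04°C; T = -2.54°C
Environment:
  600–3800 m, environment: Δz = 3.2 km ⇒ ΔT = -39.36°C; T = -10.86°C
T_parcel − T_env = -2.54 − (-10.86) = +8.32°C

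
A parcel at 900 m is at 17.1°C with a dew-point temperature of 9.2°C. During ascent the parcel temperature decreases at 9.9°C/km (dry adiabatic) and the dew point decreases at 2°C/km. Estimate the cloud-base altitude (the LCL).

T and T_d converge at 9.9 − 2 = 7.9°C per km
Height above start = (17.1 − 9.2) / 7.9 = 1 km
LCL altitude = 900 m + 1000 m = 1900 m

1900 m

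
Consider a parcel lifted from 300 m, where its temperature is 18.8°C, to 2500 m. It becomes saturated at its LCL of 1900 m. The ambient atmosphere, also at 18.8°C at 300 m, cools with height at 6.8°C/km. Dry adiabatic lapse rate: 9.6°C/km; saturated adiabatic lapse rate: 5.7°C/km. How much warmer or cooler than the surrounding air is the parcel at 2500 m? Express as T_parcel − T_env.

Parcel:
  300–1900 m, dry: Δz = 1.6 km ⇒ ΔT = -15.36°C; T = 3.44°C
  1900–2500 m, saturated: Δz = 0.6 km ⇒ ΔT = -3.42°C; T = 0.02°C
Environment:
  300–2500 m, environment: Δz = 2.2 km ⇒ ΔT = -14.96°C; T = 3.84°C
T_parcel − T_env = 0.02 − 3.84 = -3.82°C

-3.82°C (parcel cooler than environment)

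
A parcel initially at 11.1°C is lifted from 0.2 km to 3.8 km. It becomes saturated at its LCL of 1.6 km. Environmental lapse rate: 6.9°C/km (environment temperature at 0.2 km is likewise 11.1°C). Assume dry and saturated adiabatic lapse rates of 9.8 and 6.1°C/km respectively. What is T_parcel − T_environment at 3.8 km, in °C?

-2.3°C (parcel cooler than environment)

Parcel:
  From 200 m to 1600 m (dry): cools by 9.8 × 1.4 = 13.72°C, giving -2.62°C.
  From 1600 m to 3800 m (saturated): cools by 6.1 × 2.2 = 13.42°C, giving -16.04°C.
Environment:
  From 200 m to 3800 m (environment): cools by 6.9 × 3.6 = 24.84°C, giving -13.74°C.
T_parcel − T_env = -16.04 − (-13.74) = -2.3°C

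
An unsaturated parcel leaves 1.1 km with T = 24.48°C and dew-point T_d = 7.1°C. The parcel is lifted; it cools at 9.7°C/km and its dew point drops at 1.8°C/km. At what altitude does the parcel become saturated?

3.3 km

T and T_d converge at 9.7 − 1.8 = 7.9°C per km
Height above start = (24.48 − 7.1) / 7.9 = 2.2 km
LCL altitude = 1100 m + 2200 m = 3300 m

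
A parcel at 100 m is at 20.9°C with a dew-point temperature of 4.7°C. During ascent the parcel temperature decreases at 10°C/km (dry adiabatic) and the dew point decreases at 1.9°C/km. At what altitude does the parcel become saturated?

T and T_d converge at 10 − 1.9 = 8.1°C per km
Height above start = (20.9 − 4.7) / 8.1 = 2 km
LCL altitude = 100 m + 2000 m = 2100 m

2100 m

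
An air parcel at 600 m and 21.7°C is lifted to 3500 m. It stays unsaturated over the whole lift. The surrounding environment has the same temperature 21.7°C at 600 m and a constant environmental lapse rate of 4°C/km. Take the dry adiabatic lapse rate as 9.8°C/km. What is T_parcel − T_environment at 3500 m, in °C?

Parcel:
  600 → 3500 m (dry, 9.8°C/km): ΔT = -9.8 × 2.9 = -28.42°C → T = -6.72°C
Environment:
  600 → 3500 m (environment, 4°C/km): ΔT = -4 × 2.9 = -11.6°C → T = 10.1°C
T_parcel − T_env = -6.72 − 10.1 = -16.82°C

-16.82°C (parcel cooler than environment)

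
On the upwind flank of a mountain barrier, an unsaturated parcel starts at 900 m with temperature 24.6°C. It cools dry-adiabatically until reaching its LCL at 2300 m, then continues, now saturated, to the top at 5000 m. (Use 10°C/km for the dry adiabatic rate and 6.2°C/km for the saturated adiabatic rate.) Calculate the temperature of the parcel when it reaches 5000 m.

900–2300 m, dry: Δz = 1.4 km ⇒ ΔT = -14°C; T = 10.6°C
2300–5000 m, saturated: Δz = 2.7 km ⇒ ΔT = -16.74°C; T = -6.14°C

-6.14°C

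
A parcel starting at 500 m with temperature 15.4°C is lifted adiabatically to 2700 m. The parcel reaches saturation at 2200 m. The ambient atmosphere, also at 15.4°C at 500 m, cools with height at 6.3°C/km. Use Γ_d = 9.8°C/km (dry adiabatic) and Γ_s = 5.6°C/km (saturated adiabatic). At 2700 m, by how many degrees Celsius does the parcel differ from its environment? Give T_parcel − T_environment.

Parcel:
  500–2200 m, dry: Δz = 1.7 km ⇒ ΔT = -16.66°C; T = -1.26°C
  2200–2700 m, saturated: Δz = 0.5 km ⇒ ΔT = -2.8°C; T = -4.06°C
Environment:
  500–2700 m, environment: Δz = 2.2 km ⇒ ΔT = -13.86°C; T = 1.54°C
T_parcel − T_env = -4.06 − 1.54 = -5.6°C

-5.6°C (parcel cooler than environment)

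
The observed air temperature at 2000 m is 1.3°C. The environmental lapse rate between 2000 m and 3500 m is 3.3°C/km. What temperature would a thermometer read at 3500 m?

From 2000 m to 3500 m (environmental): cools by 3.3 × 1.5 = 4.95°C, giving -3.65°C.

-3.65°C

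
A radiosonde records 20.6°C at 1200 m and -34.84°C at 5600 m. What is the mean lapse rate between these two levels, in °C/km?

12.6°C/km

Γ = −ΔT/Δz = (20.6 − (-34.84)) / (5600 − 1200) m
  = 55.44°C / 4.4 km = 12.6°C/km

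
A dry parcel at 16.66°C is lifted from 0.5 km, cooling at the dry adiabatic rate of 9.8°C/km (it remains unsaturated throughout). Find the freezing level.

Height above start = (16.66 − 0) / 9.8 = 1.7 km
Altitude = 500 m + 1700 m = 2200 m

2.2 km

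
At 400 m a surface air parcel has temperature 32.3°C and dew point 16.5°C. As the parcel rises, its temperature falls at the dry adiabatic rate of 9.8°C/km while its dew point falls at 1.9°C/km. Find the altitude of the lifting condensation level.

T and T_d converge at 9.8 − 1.9 = 7.9°C per km
Height above start = (32.3 − 16.5) / 7.9 = 2 km
LCL altitude = 400 m + 2000 m = 2400 m

2400 m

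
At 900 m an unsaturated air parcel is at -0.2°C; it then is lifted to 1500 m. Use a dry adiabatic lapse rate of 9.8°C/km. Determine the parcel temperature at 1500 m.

Dry adiabatic to 1500 m: -9.8 × 0.6 km = -5.88°C, so T = -6.08°C.

-6.08°C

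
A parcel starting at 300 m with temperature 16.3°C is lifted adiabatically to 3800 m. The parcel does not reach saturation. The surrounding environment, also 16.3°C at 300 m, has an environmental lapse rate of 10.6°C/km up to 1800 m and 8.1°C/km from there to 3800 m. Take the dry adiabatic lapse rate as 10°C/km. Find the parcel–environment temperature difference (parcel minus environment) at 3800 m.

Parcel:
  300–3800 m, dry: Δz = 3.5 km ⇒ ΔT = -35°C; T = -18.7°C
Environment:
  300–1800 m, environment, lower layer: Δz = 1.5 km ⇒ ΔT = -15.9°C; T = 0.4°C
  1800–3800 m, environment, upper layer: Δz = 2 km ⇒ ΔT = -16.2°C; T = -15.8°C
T_parcel − T_env = -18.7 − (-15.8) = -2.9°C

-2.9°C (parcel cooler than environment)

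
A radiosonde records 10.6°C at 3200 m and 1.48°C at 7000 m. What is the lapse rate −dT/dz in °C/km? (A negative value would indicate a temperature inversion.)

Γ = −ΔT/Δz = (10.6 − 1.48) / (7000 − 3200) m
  = 9.12°C / 3.8 km = 2.4°C/km

2.4°C/km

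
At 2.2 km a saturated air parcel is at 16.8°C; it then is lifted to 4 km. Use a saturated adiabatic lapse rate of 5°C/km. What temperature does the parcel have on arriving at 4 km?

7.8°C

2200–4000 m, saturated adiabatic: Δz = 1.8 km ⇒ ΔT = -9°C; T = 7.8°C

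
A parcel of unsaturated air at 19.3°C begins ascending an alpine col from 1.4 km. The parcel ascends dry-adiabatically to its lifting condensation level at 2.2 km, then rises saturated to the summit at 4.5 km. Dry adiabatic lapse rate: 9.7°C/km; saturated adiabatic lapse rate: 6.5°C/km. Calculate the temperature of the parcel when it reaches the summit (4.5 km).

-3.41°C

1400–2200 m, dry: Δz = 0.8 km ⇒ ΔT = -7.76°C; T = 11.54°C
2200–4500 m, saturated: Δz = 2.3 km ⇒ ΔT = -14.95°C; T = -3.41°C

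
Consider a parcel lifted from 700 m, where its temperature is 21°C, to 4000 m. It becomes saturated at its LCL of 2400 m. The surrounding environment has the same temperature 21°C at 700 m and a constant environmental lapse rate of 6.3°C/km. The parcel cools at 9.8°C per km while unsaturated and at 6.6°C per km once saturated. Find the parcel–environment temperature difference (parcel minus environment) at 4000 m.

-6.43°C (parcel cooler than environment)

Parcel:
  From 700 m to 2400 m (dry): cools by 9.8 × 1.7 = 16.66°C, giving 4.34°C.
  From 2400 m to 4000 m (saturated): cools by 6.6 × 1.6 = 10.56°C, giving -6.22°C.
Environment:
  From 700 m to 4000 m (environment): cools by 6.3 × 3.3 = 20.79°C, giving 0.21°C.
T_parcel − T_env = -6.22 − 0.21 = -6.43°C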